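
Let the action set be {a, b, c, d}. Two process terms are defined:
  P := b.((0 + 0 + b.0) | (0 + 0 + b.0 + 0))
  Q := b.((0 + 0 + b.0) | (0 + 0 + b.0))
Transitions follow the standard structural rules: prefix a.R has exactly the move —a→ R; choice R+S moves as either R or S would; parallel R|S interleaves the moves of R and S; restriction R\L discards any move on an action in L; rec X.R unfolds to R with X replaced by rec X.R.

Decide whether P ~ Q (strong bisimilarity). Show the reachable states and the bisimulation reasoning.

Reachable graph of P (5 states):
  p0 = b.((0 + 0 + b.0) | (0 + 0 + b.0 + 0)) → —b→ p1
  p1 = (0 + 0 + b.0) | (0 + 0 + b.0 + 0) → —b→ p2, —b→ p3
  p2 = (0 + 0 + b.0) | 0 → —b→ p4
  p3 = 0 | (0 + 0 + b.0 + 0) → —b→ p4
  p4 = 0 | 0 → deadlocked
Reachable graph of Q (5 states):
  q0 = b.((0 + 0 + b.0) | (0 + 0 + b.0)) → —b→ q1
  q1 = (0 + 0 + b.0) | (0 + 0 + b.0) → —b→ q2, —b→ q3
  q2 = (0 + 0 + b.0) | 0 → —b→ q4
  q3 = 0 | (0 + 0 + b.0) → —b→ q4
  q4 = 0 | 0 → deadlocked
Bisimilarity quotient blocks:
  B0 = {p0, q0}
  B1 = {p1, q1}
  B2 = {p2, p3, q2, q3}
  B3 = {p4, q4}
p0 ∈ B0, q0 ∈ B0 → same block

bisimilar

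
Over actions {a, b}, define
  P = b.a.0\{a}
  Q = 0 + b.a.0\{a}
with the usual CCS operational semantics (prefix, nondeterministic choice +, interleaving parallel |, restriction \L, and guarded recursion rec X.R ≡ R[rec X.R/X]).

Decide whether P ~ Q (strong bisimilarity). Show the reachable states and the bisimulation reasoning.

Reachable graph of P (3 states):
  s0 = b.a.0\{a} :: -b-> s1
  s1 = a.0\{a} :: -a-> s2
  s2 = 0\{a} :: stopped
Reachable graph of Q (3 states):
  t0 = 0 + b.a.0\{a} :: -b-> t1
  t1 = a.0\{a} :: -a-> t2
  t2 = 0\{a} :: stopped
Bisimilarity quotient blocks:
  B0 = {s0, t0}
  B1 = {s1, t1}
  B2 = {s2, t2}
s0 ∈ B0, t0 ∈ B0 → same block

P ~ Q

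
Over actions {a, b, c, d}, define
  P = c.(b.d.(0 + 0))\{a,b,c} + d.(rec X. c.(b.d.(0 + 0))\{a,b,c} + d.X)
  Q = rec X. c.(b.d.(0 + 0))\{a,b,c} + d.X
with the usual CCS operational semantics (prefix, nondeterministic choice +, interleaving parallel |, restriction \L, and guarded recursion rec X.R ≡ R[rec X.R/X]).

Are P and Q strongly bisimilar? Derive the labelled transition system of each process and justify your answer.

YES

P's transition system — 3 states:
  m0 = c.(b.d.(0 + 0))\{a,b,c} + d.(rec X. c.(b.d.(0 + 0))\{a,b,c} + d.X) :: ··c··> m1, ··d··> m2
  m1 = (b.d.(0 + 0))\{a,b,c} :: ∅
  m2 = rec X. c.(b.d.(0 + 0))\{a,b,c} + d.X :: ··c··> m1, ··d··> m2
Q's transition system — 2 states:
  n0 = rec X. c.(b.d.(0 + 0))\{a,b,c} + d.X :: ··c··> n1, ··d··> n0
  n1 = (b.d.(0 + 0))\{a,b,c} :: ∅
Bisimilarity quotient blocks:
  B0 = {m0, m2, n0}
  B1 = {m1, n1}
m0 ∈ B0, n0 ∈ B0 → same block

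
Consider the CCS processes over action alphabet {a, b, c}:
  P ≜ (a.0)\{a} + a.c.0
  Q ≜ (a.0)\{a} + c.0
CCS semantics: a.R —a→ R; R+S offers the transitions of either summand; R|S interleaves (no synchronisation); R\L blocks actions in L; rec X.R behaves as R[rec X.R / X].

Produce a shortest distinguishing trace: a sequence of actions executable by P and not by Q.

LTS(P): 3 reachable states
  m0 = (a.0)\{a} + a.c.0 :: -a-> m1
  m1 = c.0 :: -c-> m2
  m2 = 0 :: ∅
LTS(Q): 2 reachable states
  n0 = (a.0)\{a} + c.0 :: -c-> n1
  n1 = 0 :: ∅
Trace ⟨a⟩ through P, begin at {m0}:
  [1] a ⇒ {m1}
  P completes σ.
Trace ⟨a⟩ through Q, begin at {n0}:
  [1] a ⇒ ∅  — Q cannot continue

a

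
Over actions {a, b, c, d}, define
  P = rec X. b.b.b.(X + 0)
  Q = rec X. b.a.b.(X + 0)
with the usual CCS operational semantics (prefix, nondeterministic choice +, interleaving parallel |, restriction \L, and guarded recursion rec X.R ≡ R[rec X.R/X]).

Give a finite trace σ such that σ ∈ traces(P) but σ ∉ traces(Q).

bb

Reachable graph of P (4 states):
  m0 = rec X. b.b.b.(X + 0) → ··b··> m1
  m1 = b.b.((rec X. b.b.b.(X + 0)) + 0) → ··b··> m2
  m2 = b.((rec X. b.b.b.(X + 0)) + 0) → ··b··> m3
  m3 = (rec X. b.b.b.(X + 0)) + 0 → ··b··> m1
Reachable graph of Q (4 states):
  n0 = rec X. b.a.b.(X + 0) → ··b··> n1
  n1 = a.b.((rec X. b.a.b.(X + 0)) + 0) → ··a··> n2
  n2 = b.((rec X. b.a.b.(X + 0)) + 0) → ··b··> n3
  n3 = (rec X. b.a.b.(X + 0)) + 0 → ··b··> n1
Run σ = ⟨bb⟩ on P: start {m0}
  after b @ step 1: {m1}
  after b @ step 2: {m2}
  — P admits the full trace.
Run σ = ⟨bb⟩ on Q: start {n0}
  after b @ step 1: {n1}
  after b @ step 2: ∅  — Q cannot continue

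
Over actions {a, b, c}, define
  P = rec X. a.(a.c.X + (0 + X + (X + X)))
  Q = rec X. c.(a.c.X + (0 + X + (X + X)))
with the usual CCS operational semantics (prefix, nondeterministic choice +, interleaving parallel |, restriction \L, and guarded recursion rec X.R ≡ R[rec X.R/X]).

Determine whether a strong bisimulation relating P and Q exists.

Reachable graph of P (3 states):
  u0 = rec X. a.(a.c.X + (0 + X + (X + X))) | -a-> u1
  u1 = a.c.(rec X. a.(a.c.X + (0 + X + (X + X)))) + (0 + (rec X. a.(a.c.X + (0 + X + (X + X)))) + ((rec X. a.(a.c.X + (0 + X + (X + X)))) + (rec X. a.(a.c.X + (0 + X + (X + X)))))) | -a-> u1, -a-> u2
  u2 = c.(rec X. a.(a.c.X + (0 + X + (X + X)))) | -c-> u0
Reachable graph of Q (3 states):
  v0 = rec X. c.(a.c.X + (0 + X + (X + X))) | -c-> v1
  v1 = a.c.(rec X. c.(a.c.X + (0 + X + (X + X)))) + (0 + (rec X. c.(a.c.X + (0 + X + (X + X)))) + ((rec X. c.(a.c.X + (0 + X + (X + X)))) + (rec X. c.(a.c.X + (0 + X + (X + X)))))) | -a-> v2, -c-> v1
  v2 = c.(rec X. c.(a.c.X + (0 + X + (X + X)))) | -c-> v0
Partition-refinement fixed point:
  B0 = {u0}
  B1 = {u1}
  B2 = {u2}
  B3 = {v0}
  B4 = {v1}
  B5 = {v2}
u0 ∈ B0, v0 ∈ B3 → different blocks

NO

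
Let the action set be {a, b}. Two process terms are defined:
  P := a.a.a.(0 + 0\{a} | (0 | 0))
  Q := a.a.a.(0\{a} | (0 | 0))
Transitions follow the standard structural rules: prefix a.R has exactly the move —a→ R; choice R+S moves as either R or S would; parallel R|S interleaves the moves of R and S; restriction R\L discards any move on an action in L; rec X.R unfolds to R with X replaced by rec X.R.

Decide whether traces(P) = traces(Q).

YES

P's transition system — 4 states:
  u0 = a.a.a.(0 + 0\{a} | (0 | 0)) :: ··a··> u1
  u1 = a.a.(0 + 0\{a} | (0 | 0)) :: ··a··> u2
  u2 = a.(0 + 0\{a} | (0 | 0)) :: ··a··> u3
  u3 = 0 + 0\{a} | (0 | 0) :: ∅
Q's transition system — 4 states:
  v0 = a.a.a.(0\{a} | (0 | 0)) :: ··a··> v1
  v1 = a.a.(0\{a} | (0 | 0)) :: ··a··> v2
  v2 = a.(0\{a} | (0 | 0)) :: ··a··> v3
  v3 = 0\{a} | (0 | 0) :: ∅
Coarsest stable partition (strong bisimilarity classes):
  B0 = {u0, v0}
  B1 = {u1, v1}
  B2 = {u2, v2}
  B3 = {u3, v3}
u0 ∈ B0, v0 ∈ B0 → same block
Bisimilar ⇒ trace-equivalent.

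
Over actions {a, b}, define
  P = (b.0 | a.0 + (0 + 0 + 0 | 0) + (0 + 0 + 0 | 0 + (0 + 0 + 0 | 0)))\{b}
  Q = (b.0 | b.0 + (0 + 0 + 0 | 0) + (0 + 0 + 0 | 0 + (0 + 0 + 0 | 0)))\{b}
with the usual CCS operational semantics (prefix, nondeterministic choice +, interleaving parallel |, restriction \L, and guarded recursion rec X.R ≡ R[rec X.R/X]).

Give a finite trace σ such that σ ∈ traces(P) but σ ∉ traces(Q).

LTS(P): 2 reachable states
  p0 = (b.0 | a.0 + (0 + 0 + 0 | 0) + (0 + 0 + 0 | 0 + (0 + 0 + 0 | 0)))\{b} → =a=> p1
  p1 = (b.0 | 0)\{b} → (no moves)
LTS(Q): 1 reachable states
  q0 = (b.0 | b.0 + (0 + 0 + 0 | 0) + (0 + 0 + 0 | 0 + (0 + 0 + 0 | 0)))\{b} → (no moves)
Executing a from P (initial set {p0}):
  [1] a ⇒ {p1}
  P completes σ.
Executing a from Q (initial set {q0}):
  [1] a ⇒ ∅  — Q cannot continue

a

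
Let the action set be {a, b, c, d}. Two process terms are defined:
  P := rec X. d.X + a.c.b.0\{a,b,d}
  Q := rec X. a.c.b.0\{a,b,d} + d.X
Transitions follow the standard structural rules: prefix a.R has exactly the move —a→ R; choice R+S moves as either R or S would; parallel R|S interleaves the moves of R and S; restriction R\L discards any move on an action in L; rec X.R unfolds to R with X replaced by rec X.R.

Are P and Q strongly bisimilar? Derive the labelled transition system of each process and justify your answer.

bisimilar

Reachable graph of P (4 states):
  p0 = rec X. d.X + a.c.b.0\{a,b,d} :: ··a··> p1, ··d··> p0
  p1 = c.b.0\{a,b,d} :: ··c··> p2
  p2 = b.0\{a,b,d} :: ··b··> p3
  p3 = 0\{a,b,d} :: ·
Reachable graph of Q (4 states):
  q0 = rec X. a.c.b.0\{a,b,d} + d.X :: ··a··> q1, ··d··> q0
  q1 = c.b.0\{a,b,d} :: ··c··> q2
  q2 = b.0\{a,b,d} :: ··b··> q3
  q3 = 0\{a,b,d} :: ·
Coarsest stable partition (strong bisimilarity classes):
  B0 = {p0, q0}
  B1 = {p1, q1}
  B2 = {p2, q2}
  B3 = {p3, q3}
p0 ∈ B0, q0 ∈ B0 → same block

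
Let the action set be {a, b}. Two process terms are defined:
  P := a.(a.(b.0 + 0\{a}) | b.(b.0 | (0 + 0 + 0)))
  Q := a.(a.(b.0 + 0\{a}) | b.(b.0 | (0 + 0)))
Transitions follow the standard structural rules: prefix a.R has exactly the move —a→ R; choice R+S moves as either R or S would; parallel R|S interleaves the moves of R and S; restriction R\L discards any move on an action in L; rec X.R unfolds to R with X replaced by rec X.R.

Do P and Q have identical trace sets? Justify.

LTS(P): 10 reachable states
  m0 = a.(a.(b.0 + 0\{a}) | b.(b.0 | (0 + 0 + 0))) | --a--▸ m1
  m1 = a.(b.0 + 0\{a}) | b.(b.0 | (0 + 0 + 0)) | --a--▸ m2, --b--▸ m3
  m2 = (b.0 + 0\{a}) | b.(b.0 | (0 + 0 + 0)) | --b--▸ m4, --b--▸ m5
  m3 = a.(b.0 + 0\{a}) | (b.0 | (0 + 0 + 0)) | --a--▸ m4, --b--▸ m6
  m4 = (b.0 + 0\{a}) | (b.0 | (0 + 0 + 0)) | --b--▸ m7, --b--▸ m8
  m5 = 0 | b.(b.0 | (0 + 0 + 0)) | --b--▸ m8
  m6 = a.(b.0 + 0\{a}) | (0 | (0 + 0 + 0)) | --a--▸ m7
  m7 = (b.0 + 0\{a}) | (0 | (0 + 0 + 0)) | --b--▸ m9
  m8 = 0 | (b.0 | (0 + 0 + 0)) | --b--▸ m9
  m9 = 0 | (0 | (0 + 0 + 0)) | (no moves)
LTS(Q): 10 reachable states
  n0 = a.(a.(b.0 + 0\{a}) | b.(b.0 | (0 + 0))) | --a--▸ n1
  n1 = a.(b.0 + 0\{a}) | b.(b.0 | (0 + 0)) | --a--▸ n2, --b--▸ n3
  n2 = (b.0 + 0\{a}) | b.(b.0 | (0 + 0)) | --b--▸ n4, --b--▸ n5
  n3 = a.(b.0 + 0\{a}) | (b.0 | (0 + 0)) | --a--▸ n4, --b--▸ n6
  n4 = (b.0 + 0\{a}) | (b.0 | (0 + 0)) | --b--▸ n7, --b--▸ n8
  n5 = 0 | b.(b.0 | (0 + 0)) | --b--▸ n8
  n6 = a.(b.0 + 0\{a}) | (0 | (0 + 0)) | --a--▸ n7
  n7 = (b.0 + 0\{a}) | (0 | (0 + 0)) | --b--▸ n9
  n8 = 0 | (b.0 | (0 + 0)) | --b--▸ n9
  n9 = 0 | (0 | (0 + 0)) | (no moves)
Coarsest stable partition (strong bisimilarity classes):
  B0 = {m0, n0}
  B1 = {m1, n1}
  B2 = {m2, n2}
  B3 = {m4, m5, n4, n5}
  B4 = {m7, m8, n7, n8}
  B5 = {m9, n9}
  B6 = {m3, n3}
  B7 = {m6, n6}
m0 ∈ B0, n0 ∈ B0 → same block
Bisimilar ⇒ trace-equivalent.

trace-equivalent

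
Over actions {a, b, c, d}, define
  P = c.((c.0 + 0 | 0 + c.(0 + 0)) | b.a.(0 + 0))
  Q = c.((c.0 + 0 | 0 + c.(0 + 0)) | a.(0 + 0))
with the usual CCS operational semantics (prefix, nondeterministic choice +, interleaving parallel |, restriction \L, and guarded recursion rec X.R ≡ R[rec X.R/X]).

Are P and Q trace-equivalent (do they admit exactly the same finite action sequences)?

NO — witness ⟨cb⟩

P's transition system — 10 states:
  s0 = c.((c.0 + 0 | 0 + c.(0 + 0)) | b.a.(0 + 0)) → =c=> s1
  s1 = (c.0 + 0 | 0 + c.(0 + 0)) | b.a.(0 + 0) → =b=> s2, =c=> s3, =c=> s4
  s2 = (c.0 + 0 | 0 + c.(0 + 0)) | a.(0 + 0) → =a=> s5, =c=> s6, =c=> s7
  s3 = (0 + 0) | b.a.(0 + 0) → =b=> s6
  s4 = 0 | b.a.(0 + 0) → =b=> s7
  s5 = (c.0 + 0 | 0 + c.(0 + 0)) | (0 + 0) → =c=> s8, =c=> s9
  s6 = (0 + 0) | a.(0 + 0) → =a=> s8
  s7 = 0 | a.(0 + 0) → =a=> s9
  s8 = (0 + 0) | (0 + 0) → ∅
  s9 = 0 | (0 + 0) → ∅
Q's transition system — 7 states:
  t0 = c.((c.0 + 0 | 0 + c.(0 + 0)) | a.(0 + 0)) → =c=> t1
  t1 = (c.0 + 0 | 0 + c.(0 + 0)) | a.(0 + 0) → =a=> t2, =c=> t3, =c=> t4
  t2 = (c.0 + 0 | 0 + c.(0 + 0)) | (0 + 0) → =c=> t5, =c=> t6
  t3 = (0 + 0) | a.(0 + 0) → =a=> t5
  t4 = 0 | a.(0 + 0) → =a=> t6
  t5 = (0 + 0) | (0 + 0) → ∅
  t6 = 0 | (0 + 0) → ∅
Executing cb from P (initial set {s0}):
  [1] c ⇒ {s1}
  [2] b ⇒ {s2}
  ✓ P
Executing cb from Q (initial set {t0}):
  [1] c ⇒ {t1}
  [2] b ⇒ ∅ (Q stuck)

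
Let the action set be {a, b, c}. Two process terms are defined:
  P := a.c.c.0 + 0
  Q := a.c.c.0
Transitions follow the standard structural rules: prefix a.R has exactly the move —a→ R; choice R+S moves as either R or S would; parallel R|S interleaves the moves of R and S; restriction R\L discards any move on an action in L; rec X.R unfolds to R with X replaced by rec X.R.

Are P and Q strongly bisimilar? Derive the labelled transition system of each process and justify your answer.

YES

P's transition system — 4 states:
  s0 = a.c.c.0 + 0 → —a→ s1
  s1 = c.c.0 → —c→ s2
  s2 = c.0 → —c→ s3
  s3 = 0 → stopped
Q's transition system — 4 states:
  t0 = a.c.c.0 → —a→ t1
  t1 = c.c.0 → —c→ t2
  t2 = c.0 → —c→ t3
  t3 = 0 → stopped
Coarsest stable partition (strong bisimilarity classes):
  B0 = {s0, t0}
  B1 = {s1, t1}
  B2 = {s2, t2}
  B3 = {s3, t3}
s0 ∈ B0, t0 ∈ B0 → same block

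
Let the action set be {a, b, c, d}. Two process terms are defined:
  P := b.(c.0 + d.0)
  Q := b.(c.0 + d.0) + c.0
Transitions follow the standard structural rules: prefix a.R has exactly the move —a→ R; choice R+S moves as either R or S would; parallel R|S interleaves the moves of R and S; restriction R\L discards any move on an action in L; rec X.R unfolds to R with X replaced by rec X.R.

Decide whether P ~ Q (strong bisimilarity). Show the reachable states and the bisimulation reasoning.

not bisimilar

P's transition system — 3 states:
  s0 = b.(c.0 + d.0) :: -b-> s1
  s1 = c.0 + d.0 :: -c-> s2, -d-> s2
  s2 = 0 :: ∅
Q's transition system — 3 states:
  t0 = b.(c.0 + d.0) + c.0 :: -b-> t1, -c-> t2
  t1 = c.0 + d.0 :: -c-> t2, -d-> t2
  t2 = 0 :: ∅
Partition-refinement fixed point:
  B0 = {s0}
  B1 = {s1, t1}
  B2 = {s2, t2}
  B3 = {t0}
s0 ∈ B0, t0 ∈ B3 → different blocks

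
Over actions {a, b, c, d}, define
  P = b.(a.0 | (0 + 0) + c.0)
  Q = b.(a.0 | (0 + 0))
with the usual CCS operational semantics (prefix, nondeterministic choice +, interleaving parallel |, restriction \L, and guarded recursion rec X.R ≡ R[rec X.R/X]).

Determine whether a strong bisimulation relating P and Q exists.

Reachable graph of P (4 states):
  s0 = b.(a.0 | (0 + 0) + c.0) → —b→ s1
  s1 = a.0 | (0 + 0) + c.0 → —a→ s2, —c→ s3
  s2 = 0 | (0 + 0) → (no moves)
  s3 = 0 → (no moves)
Reachable graph of Q (3 states):
  t0 = b.(a.0 | (0 + 0)) → —b→ t1
  t1 = a.0 | (0 + 0) → —a→ t2
  t2 = 0 | (0 + 0) → (no moves)
Coarsest stable partition (strong bisimilarity classes):
  B0 = {s0}
  B1 = {s1}
  B2 = {s2, s3, t2}
  B3 = {t0}
  B4 = {t1}
s0 ∈ B0, t0 ∈ B3 → different blocks

not bisimilar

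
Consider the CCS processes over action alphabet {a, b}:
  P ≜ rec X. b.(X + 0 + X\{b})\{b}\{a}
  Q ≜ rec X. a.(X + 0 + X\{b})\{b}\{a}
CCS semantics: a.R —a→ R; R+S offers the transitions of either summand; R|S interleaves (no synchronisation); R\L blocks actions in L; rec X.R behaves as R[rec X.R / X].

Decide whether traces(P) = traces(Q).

trace-distinct — witness ⟨b⟩

P's transition system — 2 states:
  s0 = rec X. b.(X + 0 + X\{b})\{b}\{a} ⊢ -b-> s1
  s1 = ((rec X. b.(X + 0 + X\{b})\{b}\{a}) + 0 + (rec X. b.(X + 0 + X\{b})\{b}\{a})\{b})\{b}\{a} ⊢ (no moves)
Q's transition system — 2 states:
  t0 = rec X. a.(X + 0 + X\{b})\{b}\{a} ⊢ -a-> t1
  t1 = ((rec X. a.(X + 0 + X\{b})\{b}\{a}) + 0 + (rec X. a.(X + 0 + X\{b})\{b}\{a})\{b})\{b}\{a} ⊢ (no moves)
Executing b from P (initial set {s0}):
  step 1 (b): {s1}
  ✓ P
Executing b from Q (initial set {t0}):
  step 1 (b): ∅  — Q cannot continue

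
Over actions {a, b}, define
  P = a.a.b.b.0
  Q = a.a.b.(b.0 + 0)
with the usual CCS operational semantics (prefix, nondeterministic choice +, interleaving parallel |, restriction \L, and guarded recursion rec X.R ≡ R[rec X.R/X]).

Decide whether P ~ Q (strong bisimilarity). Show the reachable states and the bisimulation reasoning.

YES

LTS(P): 5 reachable states
  m0 = a.a.b.b.0 :: --a--▸ m1
  m1 = a.b.b.0 :: --a--▸ m2
  m2 = b.b.0 :: --b--▸ m3
  m3 = b.0 :: --b--▸ m4
  m4 = 0 :: ·
LTS(Q): 5 reachable states
  n0 = a.a.b.(b.0 + 0) :: --a--▸ n1
  n1 = a.b.(b.0 + 0) :: --a--▸ n2
  n2 = b.(b.0 + 0) :: --b--▸ n3
  n3 = b.0 + 0 :: --b--▸ n4
  n4 = 0 :: ·
Partition-refinement fixed point:
  B0 = {m0, n0}
  B1 = {m1, n1}
  B2 = {m2, n2}
  B3 = {m3, n3}
  B4 = {m4, n4}
m0 ∈ B0, n0 ∈ B0 → same block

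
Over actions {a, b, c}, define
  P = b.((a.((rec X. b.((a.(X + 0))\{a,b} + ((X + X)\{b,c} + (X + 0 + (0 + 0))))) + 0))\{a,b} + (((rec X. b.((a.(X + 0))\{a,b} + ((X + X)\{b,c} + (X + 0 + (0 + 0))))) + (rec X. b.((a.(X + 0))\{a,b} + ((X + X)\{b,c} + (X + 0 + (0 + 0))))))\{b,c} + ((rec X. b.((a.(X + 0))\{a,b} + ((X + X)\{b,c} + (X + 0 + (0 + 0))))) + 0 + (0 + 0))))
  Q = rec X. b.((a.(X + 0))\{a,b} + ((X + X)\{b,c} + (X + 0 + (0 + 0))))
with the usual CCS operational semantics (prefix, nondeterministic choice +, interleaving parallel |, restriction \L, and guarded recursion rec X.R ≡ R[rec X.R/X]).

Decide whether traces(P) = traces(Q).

P's transition system — 2 states:
  p0 = b.((a.((rec X. b.((a.(X + 0))\{a,b} + ((X + X)\{b,c} + (X + 0 + (0 + 0))))) + 0))\{a,b} + (((rec X. b.((a.(X + 0))\{a,b} + ((X + X)\{b,c} + (X + 0 + (0 + 0))))) + (rec X. b.((a.(X + 0))\{a,b} + ((X + X)\{b,c} + (X + 0 + (0 + 0))))))\{b,c} + ((rec X. b.((a.(X + 0))\{a,b} + ((X + X)\{b,c} + (X + 0 + (0 + 0))))) + 0 + (0 + 0)))) has moves --b--▸ p1
  p1 = (a.((rec X. b.((a.(X + 0))\{a,b} + ((X + X)\{b,c} + (X + 0 + (0 + 0))))) + 0))\{a,b} + (((rec X. b.((a.(X + 0))\{a,b} + ((X + X)\{b,c} + (X + 0 + (0 + 0))))) + (rec X. b.((a.(X + 0))\{a,b} + ((X + X)\{b,c} + (X + 0 + (0 + 0))))))\{b,c} + ((rec X. b.((a.(X + 0))\{a,b} + ((X + X)\{b,c} + (X + 0 + (0 + 0))))) + 0 + (0 + 0))) has moves --b--▸ p1
Q's transition system — 2 states:
  q0 = rec X. b.((a.(X + 0))\{a,b} + ((X + X)\{b,c} + (X + 0 + (0 + 0)))) has moves --b--▸ q1
  q1 = (a.((rec X. b.((a.(X + 0))\{a,b} + ((X + X)\{b,c} + (X + 0 + (0 + 0))))) + 0))\{a,b} + (((rec X. b.((a.(X + 0))\{a,b} + ((X + X)\{b,c} + (X + 0 + (0 + 0))))) + (rec X. b.((a.(X + 0))\{a,b} + ((X + X)\{b,c} + (X + 0 + (0 + 0))))))\{b,c} + ((rec X. b.((a.(X + 0))\{a,b} + ((X + X)\{b,c} + (X + 0 + (0 + 0))))) + 0 + (0 + 0))) has moves --b--▸ q1
Partition-refinement fixed point:
  B0 = {p0, p1, q0, q1}
p0 ∈ B0, q0 ∈ B0 → same block
Bisimilar ⇒ trace-equivalent.

traces(P) = traces(Q)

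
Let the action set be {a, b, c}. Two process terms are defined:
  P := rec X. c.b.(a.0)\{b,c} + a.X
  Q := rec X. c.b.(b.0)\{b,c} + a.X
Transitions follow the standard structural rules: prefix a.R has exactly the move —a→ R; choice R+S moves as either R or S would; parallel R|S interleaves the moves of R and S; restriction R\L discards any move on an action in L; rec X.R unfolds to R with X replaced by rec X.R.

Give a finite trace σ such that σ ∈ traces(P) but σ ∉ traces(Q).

P's transition system — 4 states:
  p0 = rec X. c.b.(a.0)\{b,c} + a.X | =a=> p0, =c=> p1
  p1 = b.(a.0)\{b,c} | =b=> p2
  p2 = (a.0)\{b,c} | =a=> p3
  p3 = 0\{b,c} | ·
Q's transition system — 3 states:
  q0 = rec X. c.b.(b.0)\{b,c} + a.X | =a=> q0, =c=> q1
  q1 = b.(b.0)\{b,c} | =b=> q2
  q2 = (b.0)\{b,c} | ·
Trace ⟨cba⟩ through P, begin at {p0}:
  after c @ step 1: {p1}
  after b @ step 2: {p2}
  after a @ step 3: {p3}
  — P admits the full trace.
Trace ⟨cba⟩ through Q, begin at {q0}:
  after c @ step 1: {q1}
  after b @ step 2: {q2}
  after a @ step 3: no successor for Q

cba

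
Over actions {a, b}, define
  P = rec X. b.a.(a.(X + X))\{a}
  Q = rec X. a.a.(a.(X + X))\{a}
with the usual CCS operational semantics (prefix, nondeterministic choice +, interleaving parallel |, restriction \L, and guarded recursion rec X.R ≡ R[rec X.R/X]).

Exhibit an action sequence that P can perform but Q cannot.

Reachable graph of P (3 states):
  m0 = rec X. b.a.(a.(X + X))\{a} → =b=> m1
  m1 = a.(a.((rec X. b.a.(a.(X + X))\{a}) + (rec X. b.a.(a.(X + X))\{a})))\{a} → =a=> m2
  m2 = (a.((rec X. b.a.(a.(X + X))\{a}) + (rec X. b.a.(a.(X + X))\{a})))\{a} → deadlocked
Reachable graph of Q (3 states):
  n0 = rec X. a.a.(a.(X + X))\{a} → =a=> n1
  n1 = a.(a.((rec X. a.a.(a.(X + X))\{a}) + (rec X. a.a.(a.(X + X))\{a})))\{a} → =a=> n2
  n2 = (a.((rec X. a.a.(a.(X + X))\{a}) + (rec X. a.a.(a.(X + X))\{a})))\{a} → deadlocked
Run σ = ⟨b⟩ on P: start {m0}
  after b @ step 1: {m1}
  — P admits the full trace.
Run σ = ⟨b⟩ on Q: start {n0}
  after b @ step 1: ∅  — Q cannot continue

b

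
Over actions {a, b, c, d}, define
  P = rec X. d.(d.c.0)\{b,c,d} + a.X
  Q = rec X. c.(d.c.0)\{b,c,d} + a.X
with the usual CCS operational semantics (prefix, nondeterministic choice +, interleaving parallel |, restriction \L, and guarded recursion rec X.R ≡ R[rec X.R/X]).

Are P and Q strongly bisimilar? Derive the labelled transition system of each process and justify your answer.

Reachable graph of P (2 states):
  s0 = rec X. d.(d.c.0)\{b,c,d} + a.X has moves --a--▸ s0, --d--▸ s1
  s1 = (d.c.0)\{b,c,d} has moves deadlocked
Reachable graph of Q (2 states):
  t0 = rec X. c.(d.c.0)\{b,c,d} + a.X has moves --a--▸ t0, --c--▸ t1
  t1 = (d.c.0)\{b,c,d} has moves deadlocked
Coarsest stable partition (strong bisimilarity classes):
  B0 = {s0}
  B1 = {s1, t1}
  B2 = {t0}
s0 ∈ B0, t0 ∈ B2 → different blocks

NO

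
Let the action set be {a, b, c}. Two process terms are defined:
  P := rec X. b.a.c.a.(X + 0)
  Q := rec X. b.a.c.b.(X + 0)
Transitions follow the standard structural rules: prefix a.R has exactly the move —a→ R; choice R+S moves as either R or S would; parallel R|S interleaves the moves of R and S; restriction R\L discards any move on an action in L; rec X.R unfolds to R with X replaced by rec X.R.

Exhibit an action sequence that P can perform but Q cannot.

LTS(P): 5 reachable states
  u0 = rec X. b.a.c.a.(X + 0) | -b-> u1
  u1 = a.c.a.((rec X. b.a.c.a.(X + 0)) + 0) | -a-> u2
  u2 = c.a.((rec X. b.a.c.a.(X + 0)) + 0) | -c-> u3
  u3 = a.((rec X. b.a.c.a.(X + 0)) + 0) | -a-> u4
  u4 = (rec X. b.a.c.a.(X + 0)) + 0 | -b-> u1
LTS(Q): 5 reachable states
  v0 = rec X. b.a.c.b.(X + 0) | -b-> v1
  v1 = a.c.b.((rec X. b.a.c.b.(X + 0)) + 0) | -a-> v2
  v2 = c.b.((rec X. b.a.c.b.(X + 0)) + 0) | -c-> v3
  v3 = b.((rec X. b.a.c.b.(X + 0)) + 0) | -b-> v4
  v4 = (rec X. b.a.c.b.(X + 0)) + 0 | -b-> v1
Trace ⟨baca⟩ through P, begin at {u0}:
  after b @ step 1: {u1}
  after a @ step 2: {u2}
  after c @ step 3: {u3}
  after a @ step 4: {u4}
  — P admits the full trace.
Trace ⟨baca⟩ through Q, begin at {v0}:
  after b @ step 1: {v1}
  after a @ step 2: {v2}
  after c @ step 3: {v3}
  after a @ step 4: ∅ (Q stuck)

baca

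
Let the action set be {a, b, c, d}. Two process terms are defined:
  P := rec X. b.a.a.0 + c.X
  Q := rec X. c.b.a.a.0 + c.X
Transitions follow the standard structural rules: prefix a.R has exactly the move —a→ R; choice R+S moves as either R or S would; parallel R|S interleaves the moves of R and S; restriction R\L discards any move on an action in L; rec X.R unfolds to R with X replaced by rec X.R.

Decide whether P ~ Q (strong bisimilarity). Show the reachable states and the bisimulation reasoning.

not bisimilar

Reachable graph of P (4 states):
  m0 = rec X. b.a.a.0 + c.X | ··b··> m1, ··c··> m0
  m1 = a.a.0 | ··a··> m2
  m2 = a.0 | ··a··> m3
  m3 = 0 | ·
Reachable graph of Q (5 states):
  n0 = rec X. c.b.a.a.0 + c.X | ··c··> n0, ··c··> n1
  n1 = b.a.a.0 | ··b··> n2
  n2 = a.a.0 | ··a··> n3
  n3 = a.0 | ··a··> n4
  n4 = 0 | ·
Bisimilarity quotient blocks:
  B0 = {m0}
  B1 = {m1, n2}
  B2 = {m2, n3}
  B3 = {m3, n4}
  B4 = {n0}
  B5 = {n1}
m0 ∈ B0, n0 ∈ B4 → different blocks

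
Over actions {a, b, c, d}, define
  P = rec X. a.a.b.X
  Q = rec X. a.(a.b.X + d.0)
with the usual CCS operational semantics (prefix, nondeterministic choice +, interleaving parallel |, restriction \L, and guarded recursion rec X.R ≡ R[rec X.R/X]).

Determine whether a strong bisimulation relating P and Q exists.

P's transition system — 3 states:
  p0 = rec X. a.a.b.X has moves --a--▸ p1
  p1 = a.b.(rec X. a.a.b.X) has moves --a--▸ p2
  p2 = b.(rec X. a.a.b.X) has moves --b--▸ p0
Q's transition system — 4 states:
  q0 = rec X. a.(a.b.X + d.0) has moves --a--▸ q1
  q1 = a.b.(rec X. a.(a.b.X + d.0)) + d.0 has moves --a--▸ q2, --d--▸ q3
  q2 = b.(rec X. a.(a.b.X + d.0)) has moves --b--▸ q0
  q3 = 0 has moves stopped
Bisimilarity quotient blocks:
  B0 = {p0}
  B1 = {p1}
  B2 = {p2}
  B3 = {q0}
  B4 = {q1}
  B5 = {q2}
  B6 = {q3}
p0 ∈ B0, q0 ∈ B3 → different blocks

not bisimilar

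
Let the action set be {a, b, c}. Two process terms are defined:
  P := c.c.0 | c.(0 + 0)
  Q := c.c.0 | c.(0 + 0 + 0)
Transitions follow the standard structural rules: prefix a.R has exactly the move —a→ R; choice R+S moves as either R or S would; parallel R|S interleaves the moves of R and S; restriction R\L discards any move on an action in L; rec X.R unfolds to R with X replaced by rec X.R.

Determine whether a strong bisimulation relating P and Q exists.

P ~ Q

Reachable graph of P (6 states):
  s0 = c.c.0 | c.(0 + 0) | —c→ s1, —c→ s2
  s1 = c.0 | c.(0 + 0) | —c→ s3, —c→ s4
  s2 = c.c.0 | (0 + 0) | —c→ s4
  s3 = 0 | c.(0 + 0) | —c→ s5
  s4 = c.0 | (0 + 0) | —c→ s5
  s5 = 0 | (0 + 0) | ·
Reachable graph of Q (6 states):
  t0 = c.c.0 | c.(0 + 0 + 0) | —c→ t1, —c→ t2
  t1 = c.0 | c.(0 + 0 + 0) | —c→ t3, —c→ t4
  t2 = c.c.0 | (0 + 0 + 0) | —c→ t4
  t3 = 0 | c.(0 + 0 + 0) | —c→ t5
  t4 = c.0 | (0 + 0 + 0) | —c→ t5
  t5 = 0 | (0 + 0 + 0) | ·
Bisimilarity quotient blocks:
  B0 = {s0, t0}
  B1 = {s1, s2, t1, t2}
  B2 = {s3, s4, t3, t4}
  B3 = {s5, t5}
s0 ∈ B0, t0 ∈ B0 → same block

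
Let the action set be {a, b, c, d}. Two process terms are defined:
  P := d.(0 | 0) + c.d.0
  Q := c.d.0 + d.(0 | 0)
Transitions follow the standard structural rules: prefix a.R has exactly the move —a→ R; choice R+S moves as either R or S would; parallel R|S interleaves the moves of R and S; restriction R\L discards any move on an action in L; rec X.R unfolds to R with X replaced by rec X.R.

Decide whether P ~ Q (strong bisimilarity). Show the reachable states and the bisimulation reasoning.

LTS(P): 4 reachable states
  m0 = d.(0 | 0) + c.d.0 has moves =c=> m1, =d=> m2
  m1 = d.0 has moves =d=> m3
  m2 = 0 | 0 has moves deadlocked
  m3 = 0 has moves deadlocked
LTS(Q): 4 reachable states
  n0 = c.d.0 + d.(0 | 0) has moves =c=> n1, =d=> n2
  n1 = d.0 has moves =d=> n3
  n2 = 0 | 0 has moves deadlocked
  n3 = 0 has moves deadlocked
Coarsest stable partition (strong bisimilarity classes):
  B0 = {m0, n0}
  B1 = {m2, m3, n2, n3}
  B2 = {m1, n1}
m0 ∈ B0, n0 ∈ B0 → same block

YES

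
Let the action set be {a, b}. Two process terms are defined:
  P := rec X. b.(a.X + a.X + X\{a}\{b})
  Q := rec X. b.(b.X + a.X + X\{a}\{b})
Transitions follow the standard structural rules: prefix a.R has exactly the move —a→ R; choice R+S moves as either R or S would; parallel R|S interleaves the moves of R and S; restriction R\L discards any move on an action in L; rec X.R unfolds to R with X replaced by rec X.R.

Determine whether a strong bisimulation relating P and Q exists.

P's transition system — 2 states:
  m0 = rec X. b.(a.X + a.X + X\{a}\{b}) has moves ··b··> m1
  m1 = a.(rec X. b.(a.X + a.X + X\{a}\{b})) + a.(rec X. b.(a.X + a.X + X\{a}\{b})) + (rec X. b.(a.X + a.X + X\{a}\{b}))\{a}\{b} has moves ··a··> m0
Q's transition system — 2 states:
  n0 = rec X. b.(b.X + a.X + X\{a}\{b}) has moves ··b··> n1
  n1 = b.(rec X. b.(b.X + a.X + X\{a}\{b})) + a.(rec X. b.(b.X + a.X + X\{a}\{b})) + (rec X. b.(b.X + a.X + X\{a}\{b}))\{a}\{b} has moves ··a··> n0, ··b··> n0
Partition-refinement fixed point:
  B0 = {m0}
  B1 = {m1}
  B2 = {n0}
  B3 = {n1}
m0 ∈ B0, n0 ∈ B2 → different blocks

not bisimilar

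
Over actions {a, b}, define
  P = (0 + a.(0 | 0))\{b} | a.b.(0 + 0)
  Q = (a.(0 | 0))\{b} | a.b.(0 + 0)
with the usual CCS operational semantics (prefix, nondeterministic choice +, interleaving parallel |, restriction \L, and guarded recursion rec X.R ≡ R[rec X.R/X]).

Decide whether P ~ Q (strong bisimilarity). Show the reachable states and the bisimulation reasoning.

P's transition system — 6 states:
  u0 = (0 + a.(0 | 0))\{b} | a.b.(0 + 0) has moves ··a··> u1, ··a··> u2
  u1 = (0 + a.(0 | 0))\{b} | b.(0 + 0) has moves ··a··> u3, ··b··> u4
  u2 = (0 | 0)\{b} | a.b.(0 + 0) has moves ··a··> u3
  u3 = (0 | 0)\{b} | b.(0 + 0) has moves ··b··> u5
  u4 = (0 + a.(0 | 0))\{b} | (0 + 0) has moves ··a··> u5
  u5 = (0 | 0)\{b} | (0 + 0) has moves ∅
Q's transition system — 6 states:
  v0 = (a.(0 | 0))\{b} | a.b.(0 + 0) has moves ··a··> v1, ··a··> v2
  v1 = (0 | 0)\{b} | a.b.(0 + 0) has moves ··a··> v3
  v2 = (a.(0 | 0))\{b} | b.(0 + 0) has moves ··a··> v3, ··b··> v4
  v3 = (0 | 0)\{b} | b.(0 + 0) has moves ··b··> v5
  v4 = (a.(0 | 0))\{b} | (0 + 0) has moves ··a··> v5
  v5 = (0 | 0)\{b} | (0 + 0) has moves ∅
Partition-refinement fixed point:
  B0 = {u0, v0}
  B1 = {u1, v2}
  B2 = {u3, v3}
  B3 = {u5, v5}
  B4 = {u4, v4}
  B5 = {u2, v1}
u0 ∈ B0, v0 ∈ B0 → same block

YES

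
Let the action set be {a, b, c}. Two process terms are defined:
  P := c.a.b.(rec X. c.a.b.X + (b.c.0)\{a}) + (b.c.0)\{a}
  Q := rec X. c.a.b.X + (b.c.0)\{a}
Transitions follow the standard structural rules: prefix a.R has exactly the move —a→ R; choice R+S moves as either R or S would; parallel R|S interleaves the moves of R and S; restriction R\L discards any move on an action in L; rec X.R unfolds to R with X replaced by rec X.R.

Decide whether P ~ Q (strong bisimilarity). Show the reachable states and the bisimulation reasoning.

P ~ Q

Reachable graph of P (6 states):
  s0 = c.a.b.(rec X. c.a.b.X + (b.c.0)\{a}) + (b.c.0)\{a} :: —b→ s1, —c→ s2
  s1 = (c.0)\{a} :: —c→ s3
  s2 = a.b.(rec X. c.a.b.X + (b.c.0)\{a}) :: —a→ s4
  s3 = 0\{a} :: deadlocked
  s4 = b.(rec X. c.a.b.X + (b.c.0)\{a}) :: —b→ s5
  s5 = rec X. c.a.b.X + (b.c.0)\{a} :: —b→ s1, —c→ s2
Reachable graph of Q (5 states):
  t0 = rec X. c.a.b.X + (b.c.0)\{a} :: —b→ t1, —c→ t2
  t1 = (c.0)\{a} :: —c→ t3
  t2 = a.b.(rec X. c.a.b.X + (b.c.0)\{a}) :: —a→ t4
  t3 = 0\{a} :: deadlocked
  t4 = b.(rec X. c.a.b.X + (b.c.0)\{a}) :: —b→ t0
Bisimilarity quotient blocks:
  B0 = {s0, s5, t0}
  B1 = {s1, t1}
  B2 = {s3, t3}
  B3 = {s2, t2}
  B4 = {s4, t4}
s0 ∈ B0, t0 ∈ B0 → same block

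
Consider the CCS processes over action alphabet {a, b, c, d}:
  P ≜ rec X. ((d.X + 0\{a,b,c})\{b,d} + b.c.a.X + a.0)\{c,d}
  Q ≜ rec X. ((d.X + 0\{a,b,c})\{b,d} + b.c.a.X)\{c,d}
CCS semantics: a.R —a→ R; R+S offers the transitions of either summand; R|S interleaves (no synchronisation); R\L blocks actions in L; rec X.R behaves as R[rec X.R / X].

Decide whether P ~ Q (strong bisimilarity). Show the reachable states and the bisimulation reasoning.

LTS(P): 3 reachable states
  m0 = rec X. ((d.X + 0\{a,b,c})\{b,d} + b.c.a.X + a.0)\{c,d} | ··a··> m1, ··b··> m2
  m1 = 0\{c,d} | deadlocked
  m2 = (c.a.(rec X. ((d.X + 0\{a,b,c})\{b,d} + b.c.a.X + a.0)\{c,d}))\{c,d} | deadlocked
LTS(Q): 2 reachable states
  n0 = rec X. ((d.X + 0\{a,b,c})\{b,d} + b.c.a.X)\{c,d} | ··b··> n1
  n1 = (c.a.(rec X. ((d.X + 0\{a,b,c})\{b,d} + b.c.a.X)\{c,d}))\{c,d} | deadlocked
Bisimilarity quotient blocks:
  B0 = {m0}
  B1 = {m1, m2, n1}
  B2 = {n0}
m0 ∈ B0, n0 ∈ B2 → different blocks

P ≁ Q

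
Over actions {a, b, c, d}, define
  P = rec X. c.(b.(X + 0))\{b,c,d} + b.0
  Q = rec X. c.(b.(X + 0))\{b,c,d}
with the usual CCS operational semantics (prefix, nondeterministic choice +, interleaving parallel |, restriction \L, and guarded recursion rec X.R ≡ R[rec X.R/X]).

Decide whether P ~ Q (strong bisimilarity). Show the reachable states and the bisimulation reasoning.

NO

Reachable graph of P (3 states):
  s0 = rec X. c.(b.(X + 0))\{b,c,d} + b.0 ⊢ —b→ s1, —c→ s2
  s1 = 0 ⊢ stopped
  s2 = (b.((rec X. c.(b.(X + 0))\{b,c,d} + b.0) + 0))\{b,c,d} ⊢ stopped
Reachable graph of Q (2 states):
  t0 = rec X. c.(b.(X + 0))\{b,c,d} ⊢ —c→ t1
  t1 = (b.((rec X. c.(b.(X + 0))\{b,c,d}) + 0))\{b,c,d} ⊢ stopped
Partition-refinement fixed point:
  B0 = {s0}
  B1 = {s1, s2, t1}
  B2 = {t0}
s0 ∈ B0, t0 ∈ B2 → different blocks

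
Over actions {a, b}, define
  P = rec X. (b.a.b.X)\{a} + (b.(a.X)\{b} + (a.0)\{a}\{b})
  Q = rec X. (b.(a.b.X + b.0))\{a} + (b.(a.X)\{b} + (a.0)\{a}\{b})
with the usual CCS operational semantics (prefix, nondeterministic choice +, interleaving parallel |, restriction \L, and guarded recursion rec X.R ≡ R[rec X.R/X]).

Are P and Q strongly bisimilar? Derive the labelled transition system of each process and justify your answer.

P ≁ Q

LTS(P): 4 reachable states
  s0 = rec X. (b.a.b.X)\{a} + (b.(a.X)\{b} + (a.0)\{a}\{b}) | --b--▸ s1, --b--▸ s2
  s1 = (a.(rec X. (b.a.b.X)\{a} + (b.(a.X)\{b} + (a.0)\{a}\{b})))\{b} | --a--▸ s3
  s2 = (a.b.(rec X. (b.a.b.X)\{a} + (b.(a.X)\{b} + (a.0)\{a}\{b})))\{a} | deadlocked
  s3 = (rec X. (b.a.b.X)\{a} + (b.(a.X)\{b} + (a.0)\{a}\{b}))\{b} | deadlocked
LTS(Q): 5 reachable states
  t0 = rec X. (b.(a.b.X + b.0))\{a} + (b.(a.X)\{b} + (a.0)\{a}\{b}) | --b--▸ t1, --b--▸ t2
  t1 = (a.(rec X. (b.(a.b.X + b.0))\{a} + (b.(a.X)\{b} + (a.0)\{a}\{b})))\{b} | --a--▸ t3
  t2 = (a.b.(rec X. (b.(a.b.X + b.0))\{a} + (b.(a.X)\{b} + (a.0)\{a}\{b})) + b.0)\{a} | --b--▸ t4
  t3 = (rec X. (b.(a.b.X + b.0))\{a} + (b.(a.X)\{b} + (a.0)\{a}\{b}))\{b} | deadlocked
  t4 = 0\{a} | deadlocked
Partition-refinement fixed point:
  B0 = {s0}
  B1 = {s1, t1}
  B2 = {s2, s3, t3, t4}
  B3 = {t0}
  B4 = {t2}
s0 ∈ B0, t0 ∈ B3 → different blocks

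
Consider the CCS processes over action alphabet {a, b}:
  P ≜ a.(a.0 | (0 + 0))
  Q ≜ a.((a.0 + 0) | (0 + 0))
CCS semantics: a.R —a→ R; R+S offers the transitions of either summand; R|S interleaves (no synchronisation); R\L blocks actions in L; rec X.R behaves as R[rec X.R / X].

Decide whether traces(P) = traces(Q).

traces(P) = traces(Q)

P's transition system — 3 states:
  u0 = a.(a.0 | (0 + 0)) :: ··a··> u1
  u1 = a.0 | (0 + 0) :: ··a··> u2
  u2 = 0 | (0 + 0) :: stopped
Q's transition system — 3 states:
  v0 = a.((a.0 + 0) | (0 + 0)) :: ··a··> v1
  v1 = (a.0 + 0) | (0 + 0) :: ··a··> v2
  v2 = 0 | (0 + 0) :: stopped
Bisimilarity quotient blocks:
  B0 = {u0, v0}
  B1 = {u1, v1}
  B2 = {u2, v2}
u0 ∈ B0, v0 ∈ B0 → same block
Bisimilar ⇒ trace-equivalent.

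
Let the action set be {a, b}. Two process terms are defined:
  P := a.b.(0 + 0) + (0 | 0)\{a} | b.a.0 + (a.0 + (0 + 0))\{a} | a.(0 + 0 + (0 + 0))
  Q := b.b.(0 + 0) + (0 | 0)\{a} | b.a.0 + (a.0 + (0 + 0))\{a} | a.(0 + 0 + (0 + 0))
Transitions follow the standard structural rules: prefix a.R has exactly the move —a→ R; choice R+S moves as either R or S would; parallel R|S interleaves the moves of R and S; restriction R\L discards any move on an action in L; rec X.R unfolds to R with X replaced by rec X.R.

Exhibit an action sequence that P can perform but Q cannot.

LTS(P): 6 reachable states
  p0 = a.b.(0 + 0) + (0 | 0)\{a} | b.a.0 + (a.0 + (0 + 0))\{a} | a.(0 + 0 + (0 + 0)) has moves --a--▸ p1, --a--▸ p2, --b--▸ p3
  p1 = (a.0 + (0 + 0))\{a} | (0 + 0 + (0 + 0)) has moves (no moves)
  p2 = b.(0 + 0) has moves --b--▸ p4
  p3 = (0 | 0)\{a} | a.0 has moves --a--▸ p5
  p4 = 0 + 0 has moves (no moves)
  p5 = (0 | 0)\{a} | 0 has moves (no moves)
LTS(Q): 6 reachable states
  q0 = b.b.(0 + 0) + (0 | 0)\{a} | b.a.0 + (a.0 + (0 + 0))\{a} | a.(0 + 0 + (0 + 0)) has moves --a--▸ q1, --b--▸ q2, --b--▸ q3
  q1 = (a.0 + (0 + 0))\{a} | (0 + 0 + (0 + 0)) has moves (no moves)
  q2 = (0 | 0)\{a} | a.0 has moves --a--▸ q4
  q3 = b.(0 + 0) has moves --b--▸ q5
  q4 = (0 | 0)\{a} | 0 has moves (no moves)
  q5 = 0 + 0 has moves (no moves)
Run σ = ⟨ab⟩ on P: start {p0}
  after a @ step 1: {p1, p2}
  after b @ step 2: {p4}
  P completes σ.
Run σ = ⟨ab⟩ on Q: start {q0}
  after a @ step 1: {q1}
  after b @ step 2: ∅  — Q cannot continue

ab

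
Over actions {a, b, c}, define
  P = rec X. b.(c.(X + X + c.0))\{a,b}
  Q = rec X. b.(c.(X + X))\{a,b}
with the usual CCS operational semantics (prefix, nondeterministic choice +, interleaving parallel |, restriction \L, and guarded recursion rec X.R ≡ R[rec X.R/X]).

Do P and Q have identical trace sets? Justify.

Reachable graph of P (4 states):
  m0 = rec X. b.(c.(X + X + c.0))\{a,b} | =b=> m1
  m1 = (c.((rec X. b.(c.(X + X + c.0))\{a,b}) + (rec X. b.(c.(X + X + c.0))\{a,b}) + c.0))\{a,b} | =c=> m2
  m2 = ((rec X. b.(c.(X + X + c.0))\{a,b}) + (rec X. b.(c.(X + X + c.0))\{a,b}) + c.0)\{a,b} | =c=> m3
  m3 = 0\{a,b} | stopped
Reachable graph of Q (3 states):
  n0 = rec X. b.(c.(X + X))\{a,b} | =b=> n1
  n1 = (c.((rec X. b.(c.(X + X))\{a,b}) + (rec X. b.(c.(X + X))\{a,b})))\{a,b} | =c=> n2
  n2 = ((rec X. b.(c.(X + X))\{a,b}) + (rec X. b.(c.(X + X))\{a,b}))\{a,b} | stopped
Executing bcc from P (initial set {m0}):
  step 1 (b): {m1}
  step 2 (c): {m2}
  step 3 (c): {m3}
  ✓ P
Executing bcc from Q (initial set {n0}):
  step 1 (b): {n1}
  step 2 (c): {n2}
  step 3 (c): ∅ (Q stuck)

NO — witness ⟨bcc⟩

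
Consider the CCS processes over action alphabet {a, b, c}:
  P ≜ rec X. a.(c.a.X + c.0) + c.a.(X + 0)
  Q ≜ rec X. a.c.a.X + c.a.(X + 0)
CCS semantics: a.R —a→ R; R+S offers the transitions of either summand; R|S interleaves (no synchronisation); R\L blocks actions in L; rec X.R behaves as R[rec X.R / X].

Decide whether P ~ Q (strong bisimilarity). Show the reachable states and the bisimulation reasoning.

NO

LTS(P): 6 reachable states
  m0 = rec X. a.(c.a.X + c.0) + c.a.(X + 0) → -a-> m1, -c-> m2
  m1 = c.a.(rec X. a.(c.a.X + c.0) + c.a.(X + 0)) + c.0 → -c-> m3, -c-> m4
  m2 = a.((rec X. a.(c.a.X + c.0) + c.a.(X + 0)) + 0) → -a-> m5
  m3 = 0 → stopped
  m4 = a.(rec X. a.(c.a.X + c.0) + c.a.(X + 0)) → -a-> m0
  m5 = (rec X. a.(c.a.X + c.0) + c.a.(X + 0)) + 0 → -a-> m1, -c-> m2
LTS(Q): 5 reachable states
  n0 = rec X. a.c.a.X + c.a.(X + 0) → -a-> n1, -c-> n2
  n1 = c.a.(rec X. a.c.a.X + c.a.(X + 0)) → -c-> n3
  n2 = a.((rec X. a.c.a.X + c.a.(X + 0)) + 0) → -a-> n4
  n3 = a.(rec X. a.c.a.X + c.a.(X + 0)) → -a-> n0
  n4 = (rec X. a.c.a.X + c.a.(X + 0)) + 0 → -a-> n1, -c-> n2
Bisimilarity quotient blocks:
  B0 = {m0, m5}
  B1 = {m1}
  B2 = {m2, m4}
  B3 = {m3}
  B4 = {n0, n4}
  B5 = {n1}
  B6 = {n2, n3}
m0 ∈ B0, n0 ∈ B4 → different blocks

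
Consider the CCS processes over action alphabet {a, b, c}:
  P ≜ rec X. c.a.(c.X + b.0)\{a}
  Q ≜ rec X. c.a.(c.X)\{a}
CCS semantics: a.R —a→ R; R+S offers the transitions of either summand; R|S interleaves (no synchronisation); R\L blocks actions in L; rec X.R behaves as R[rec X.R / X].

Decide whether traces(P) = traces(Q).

traces(P) ≠ traces(Q) — witness ⟨cab⟩

P's transition system — 6 states:
  u0 = rec X. c.a.(c.X + b.0)\{a} :: —c→ u1
  u1 = a.(c.(rec X. c.a.(c.X + b.0)\{a}) + b.0)\{a} :: —a→ u2
  u2 = (c.(rec X. c.a.(c.X + b.0)\{a}) + b.0)\{a} :: —b→ u3, —c→ u4
  u3 = 0\{a} :: (no moves)
  u4 = (rec X. c.a.(c.X + b.0)\{a})\{a} :: —c→ u5
  u5 = (a.(c.(rec X. c.a.(c.X + b.0)\{a}) + b.0)\{a})\{a} :: (no moves)
Q's transition system — 5 states:
  v0 = rec X. c.a.(c.X)\{a} :: —c→ v1
  v1 = a.(c.(rec X. c.a.(c.X)\{a}))\{a} :: —a→ v2
  v2 = (c.(rec X. c.a.(c.X)\{a}))\{a} :: —c→ v3
  v3 = (rec X. c.a.(c.X)\{a})\{a} :: —c→ v4
  v4 = (a.(c.(rec X. c.a.(c.X)\{a}))\{a})\{a} :: (no moves)
Executing cab from P (initial set {u0}):
  [1] c ⇒ {u1}
  [2] a ⇒ {u2}
  [3] b ⇒ {u3}
  — P admits the full trace.
Executing cab from Q (initial set {v0}):
  [1] c ⇒ {v1}
  [2] a ⇒ {v2}
  [3] b ⇒ ∅ (Q stuck)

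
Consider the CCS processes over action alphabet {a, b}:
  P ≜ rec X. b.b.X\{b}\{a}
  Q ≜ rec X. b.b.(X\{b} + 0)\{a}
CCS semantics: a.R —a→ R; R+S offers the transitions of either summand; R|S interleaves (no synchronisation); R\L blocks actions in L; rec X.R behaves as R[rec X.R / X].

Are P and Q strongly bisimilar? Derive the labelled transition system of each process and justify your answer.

LTS(P): 3 reachable states
  p0 = rec X. b.b.X\{b}\{a} ⊢ --b--▸ p1
  p1 = b.(rec X. b.b.X\{b}\{a})\{b}\{a} ⊢ --b--▸ p2
  p2 = (rec X. b.b.X\{b}\{a})\{b}\{a} ⊢ stopped
LTS(Q): 3 reachable states
  q0 = rec X. b.b.(X\{b} + 0)\{a} ⊢ --b--▸ q1
  q1 = b.((rec X. b.b.(X\{b} + 0)\{a})\{b} + 0)\{a} ⊢ --b--▸ q2
  q2 = ((rec X. b.b.(X\{b} + 0)\{a})\{b} + 0)\{a} ⊢ stopped
Partition-refinement fixed point:
  B0 = {p0, q0}
  B1 = {p1, q1}
  B2 = {p2, q2}
p0 ∈ B0, q0 ∈ B0 → same block

YES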